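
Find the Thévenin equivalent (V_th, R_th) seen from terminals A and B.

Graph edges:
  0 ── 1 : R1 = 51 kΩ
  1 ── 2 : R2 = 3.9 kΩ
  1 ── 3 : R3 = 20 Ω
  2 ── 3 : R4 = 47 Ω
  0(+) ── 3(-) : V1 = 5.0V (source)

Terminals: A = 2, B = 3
Step 1 — V_th is the open-circuit voltage V_A - V_B (nothing connected across the terminals).
Nodal analysis, taking node 3 as the 0 V reference.
Source V1 fixes V_0 = 5 V.
KCL at each unknown node (sum of currents leaving = 0; resistances in Ω):
  Node 1: (V_1 - 5)/51000 + (V_1 - V_2)/3900 + (V_1 - 0)/20 = 0
  Node 2: (V_2 - V_1)/3900 + (V_2 - 0)/47 = 0
Collecting terms (coefficients in siemens):
  0.05028·V_1 - 0.0002564·V_2 = 0.00009804
  0.02153·V_2 - 0.0002564·V_1 = 0
Determinant D = (0.05028)(0.02153) - (-0.0002564)(-0.0002564) = 0.001083
V_1 = [(0.00009804)(0.02153) - (-0.0002564)(0)]/D = 0.00195 V
V_2 = [(0.05028)(0) - (0.00009804)(-0.0002564)]/D = 0.00002322 V
V_th = V_2 - V_3 = 0.00002322 - 0 = 0.00002322 V
Step 2 — R_th: zero the source — replace V1 by a short circuit (node 3 merges into node 0) — and find the resistance seen between A (node 2) and B (node 0).
Reduce the network between node 2 (A) and node 0 (B) by series/parallel combination:
  Rp1 = R1 ‖ R3 (parallel, both between nodes 0 and 1) = 1/(1/51000 + 1/20) = 19.99 Ω
  Rs1 = R2 + Rp1 (series, joined only at node 1) = 3900 + 19.99 = 3920 Ω
  Rp2 = R4 ‖ Rs1 (parallel, both between nodes 0 and 2) = 1/(1/47 + 1/3920) = 46.44 Ω
R_th = 46.44 Ω

Final answer: V_th = 2.322e-05 V, R_th = 46.44 Ω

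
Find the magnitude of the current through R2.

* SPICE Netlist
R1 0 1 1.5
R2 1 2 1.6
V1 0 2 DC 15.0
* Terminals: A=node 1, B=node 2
Nodal analysis, taking node 2 as the 0 V reference.
Source V1 fixes V_0 = 15 V.
KCL at each unknown node (sum of currents leaving = 0; resistances in Ω):
  Node 1: (V_1 - 15)/1.5 + (V_1 - 0)/1.6 = 0
Collecting terms: 1.292 × V_1 = 10  =>  V_1 = 7.742 V
I_R2 = (V_1 - V_2)/R2 = (7.742 - 0)/1.6 = 4.839 A
|I_R2| = 4.839 A

Final answer: |I_R2| = 4.839 A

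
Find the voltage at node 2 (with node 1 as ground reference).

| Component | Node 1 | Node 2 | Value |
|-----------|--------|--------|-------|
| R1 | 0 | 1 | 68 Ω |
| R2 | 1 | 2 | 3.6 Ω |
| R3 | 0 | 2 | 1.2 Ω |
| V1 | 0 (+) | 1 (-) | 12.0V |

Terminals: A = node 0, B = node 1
Nodal analysis, taking node 1 as the 0 V reference.
Source V1 fixes V_0 = 12 V.
KCL at each unknown node (sum of currents leaving = 0; resistances in Ω):
  Node 2: (V_2 - 0)/3.6 + (V_2 - 12)/1.2 = 0
Collecting terms: 1.111 × V_2 = 10  =>  V_2 = 9 V
The requested potential is V_2 = 9 V.

Final answer: V_2 = 9 V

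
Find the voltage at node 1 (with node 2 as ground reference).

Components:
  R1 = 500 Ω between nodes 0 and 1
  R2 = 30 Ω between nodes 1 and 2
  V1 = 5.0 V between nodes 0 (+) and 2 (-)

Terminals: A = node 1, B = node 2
Nodal analysis, taking node 2 as the 0 V reference.
Source V1 fixes V_0 = 5 V.
KCL at each unknown node (sum of currents leaving = 0; resistances in Ω):
  Node 1: (V_1 - 5)/500 + (V_1 - 0)/30 = 0
Collecting terms: 0.03533 × V_1 = 0.01  =>  V_1 = 0.283 V
The requested potential is V_1 = 0.283 V.

Final answer: V_1 = 0.283 V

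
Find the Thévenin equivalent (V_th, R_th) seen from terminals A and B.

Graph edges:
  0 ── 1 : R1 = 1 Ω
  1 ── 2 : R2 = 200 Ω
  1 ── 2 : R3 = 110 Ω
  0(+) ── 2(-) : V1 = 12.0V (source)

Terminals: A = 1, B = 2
Step 1 — V_th is the open-circuit voltage V_A - V_B (nothing connected across the terminals).
Nodal analysis, taking node 2 as the 0 V reference.
Source V1 fixes V_0 = 12 V.
KCL at each unknown node (sum of currents leaving = 0; resistances in Ω):
  Node 1: (V_1 - 12)/1 + (V_1 - 0)/200 + (V_1 - 0)/110 = 0
Collecting terms: 1.014 × V_1 = 12  =>  V_1 = 11.83 V
V_th = V_1 - V_2 = 11.83 - 0 = 11.83 V
Step 2 — R_th: zero the source — replace V1 by a short circuit (node 2 merges into node 0) — and find the resistance seen between A (node 1) and B (node 0).
Reduce the network between node 1 (A) and node 0 (B) by series/parallel combination:
  Rp1 = R1 ‖ R2 ‖ R3 (parallel, all between nodes 0 and 1) = 1/(1/1 + 1/200 + 1/110) = 0.9861 Ω
R_th = 0.9861 Ω

Final answer: V_th = 11.83 V, R_th = 0.9861 Ω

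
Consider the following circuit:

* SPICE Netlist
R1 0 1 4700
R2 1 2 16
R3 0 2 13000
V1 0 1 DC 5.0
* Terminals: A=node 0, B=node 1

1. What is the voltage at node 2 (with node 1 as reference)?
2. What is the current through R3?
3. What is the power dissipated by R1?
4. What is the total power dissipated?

Nodal analysis, taking node 1 as the 0 V reference.
Source V1 fixes V_0 = 5 V.
KCL at each unknown node (sum of currents leaving = 0; resistances in Ω):
  Node 2: (V_2 - 0)/16 + (V_2 - 5)/13000 = 0
Collecting terms: 0.06258 × V_2 = 0.0003846  =>  V_2 = 0.006146 V
Part 1:
  Read off the nodal solution: V_2 = 0.006146 V
Part 2:
  I_R3 = (V_0 - V_2)/R3 = (5 - 0.006146)/13000 = 0.0003841 A
  Magnitude: I_R3 = 0.0003841 A
Part 3:
  I_R1 = (V_0 - V_1)/R1 = (5 - 0)/4700 = 0.001064 A
  P_R1 = I_R1² × R1 = (0.001064)² × 4700 = 0.005319 W
Part 4:
  Power in each resistor, P = (ΔV)²/R:
    P_R1 = (5 - 0)²/4700 = 0.005319 W
    P_R2 = (0 - 0.006146)²/16 = 0.000002361 W
    P_R3 = (5 - 0.006146)²/13000 = 0.001918 W
  P_total = P_R1 + P_R2 + P_R3 = 0.00724 W

Final answers:
1. V_2 = 0.006146 V
2. I_R3 = 0.0003841 A
3. P_R1 = 0.005319 W
4. P_total = 0.00724 W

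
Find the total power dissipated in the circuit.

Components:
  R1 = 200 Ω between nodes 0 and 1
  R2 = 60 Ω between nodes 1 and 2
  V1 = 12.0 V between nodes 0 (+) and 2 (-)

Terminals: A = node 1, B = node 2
Nodal analysis, taking node 2 as the 0 V reference.
Source V1 fixes V_0 = 12 V.
KCL at each unknown node (sum of currents leaving = 0; resistances in Ω):
  Node 1: (V_1 - 12)/200 + (V_1 - 0)/60 = 0
Collecting terms: 0.02167 × V_1 = 0.06  =>  V_1 = 2.769 V
Power in each resistor, P = (ΔV)²/R:
  P_R1 = (12 - 2.769)²/200 = 0.426 W
  P_R2 = (2.769 - 0)²/60 = 0.1278 W
P_total = P_R1 + P_R2 = 0.5538 W

Final answer: 0.5538 W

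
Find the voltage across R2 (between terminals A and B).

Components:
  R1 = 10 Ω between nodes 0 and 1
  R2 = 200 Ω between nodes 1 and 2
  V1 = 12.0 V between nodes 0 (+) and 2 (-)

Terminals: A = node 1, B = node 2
R1 and R2 are in series across V1 (node 0 → node 1 → node 2), and the output A–B is taken across R2, so this is a voltage divider.
Series current: I = V1/(R1 + R2) = 12/(10 + 200) = 12/210 = 0.05714 A
V_R2 = I × R2 = V1 × R2/(R1 + R2) = 12 × 200/210 = 11.43 V

Final answer: 11.43 V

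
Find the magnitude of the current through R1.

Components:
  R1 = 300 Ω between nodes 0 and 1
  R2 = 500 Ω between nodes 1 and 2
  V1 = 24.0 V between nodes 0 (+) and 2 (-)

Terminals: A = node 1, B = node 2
Nodal analysis, taking node 2 as the 0 V reference.
Source V1 fixes V_0 = 24 V.
KCL at each unknown node (sum of currents leaving = 0; resistances in Ω):
  Node 1: (V_1 - 24)/300 + (V_1 - 0)/500 = 0
Collecting terms: 0.005333 × V_1 = 0.08  =>  V_1 = 15 V
I_R1 = (V_0 - V_1)/R1 = (24 - 15)/300 = 0.03 A
|I_R1| = 0.03 A

Final answer: |I_R1| = 0.03 A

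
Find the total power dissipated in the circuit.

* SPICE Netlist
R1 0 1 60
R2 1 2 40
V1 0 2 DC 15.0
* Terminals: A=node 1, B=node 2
Nodal analysis, taking node 2 as the 0 V reference.
Source V1 fixes V_0 = 15 V.
KCL at each unknown node (sum of currents leaving = 0; resistances in Ω):
  Node 1: (V_1 - 15)/60 + (V_1 - 0)/40 = 0
Collecting terms: 0.04167 × V_1 = 0.25  =>  V_1 = 6 V
Power in each resistor, P = (ΔV)²/R:
  P_R1 = (15 - 6)²/60 = 1.35 W
  P_R2 = (6 - 0)²/40 = 0.9 W
P_total = P_R1 + P_R2 = 2.25 W

Final answer: 2.25 W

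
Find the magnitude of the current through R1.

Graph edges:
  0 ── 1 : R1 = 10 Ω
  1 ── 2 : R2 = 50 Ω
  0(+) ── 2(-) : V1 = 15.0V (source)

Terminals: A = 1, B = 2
Nodal analysis, taking node 2 as the 0 V reference.
Source V1 fixes V_0 = 15 V.
KCL at each unknown node (sum of currents leaving = 0; resistances in Ω):
  Node 1: (V_1 - 15)/10 + (V_1 - 0)/50 = 0
Collecting terms: 0.12 × V_1 = 1.5  =>  V_1 = 12.5 V
I_R1 = (V_0 - V_1)/R1 = (15 - 12.5)/10 = 0.25 A
|I_R1| = 0.25 A

Final answer: |I_R1| = 0.25 A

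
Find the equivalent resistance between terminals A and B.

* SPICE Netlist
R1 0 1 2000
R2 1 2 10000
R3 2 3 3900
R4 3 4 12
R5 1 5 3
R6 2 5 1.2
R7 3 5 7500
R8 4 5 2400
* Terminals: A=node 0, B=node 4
The network is not a plain series/parallel combination. Inject a 1 A test current into terminal A (node 0) and return it from terminal B (node 4); then R_eq = V_A / (1 A).
Nodal analysis, taking node 4 as the 0 V reference.
Current source I_test pushes 1 A into node 0 and draws it out of node 4.
KCL at each unknown node (sum of currents leaving = 0; resistances in Ω):
  Node 0: (V_0 - V_1)/2000 - 1 = 0
  Node 1: (V_1 - V_0)/2000 + (V_1 - V_2)/10000 + (V_1 - V_5)/3 = 0
  Node 2: (V_2 - V_1)/10000 + (V_2 - V_3)/3900 + (V_2 - V_5)/1.2 = 0
  Node 3: (V_3 - V_2)/3900 + (V_3 - 0)/12 + (V_3 - V_5)/7500 = 0
  Node 5: (V_5 - V_1)/3 + (V_5 - V_2)/1.2 + (V_5 - V_3)/7500 + (V_5 - 0)/2400 = 0
Collecting terms (coefficients in siemens):
  0.0005·V_0 - 0.0005·V_1 = 1
  0.3339·V_1 - 0.0005·V_0 - 0.0001·V_2 - 0.3333·V_5 = 0
  0.8337·V_2 - 0.0001·V_1 - 0.0002564·V_3 - 0.8333·V_5 = 0
  0.08372·V_3 - 0.0002564·V_2 - 0.0001333·V_5 = 0
  1.167·V_5 - 0.3333·V_1 - 0.8333·V_2 - 0.0001333·V_3 = 0
Solving these 5 simultaneous equations (Gaussian elimination) gives:
  V_0 = 3246 V, V_1 = 1246 V, V_2 = 1243 V, V_3 = 5.785 V
  V_5 = 1243 V
R_eq = V_0 / 1 A = 3246 Ω = 3.246 kΩ

Final answer: 3.246 kΩ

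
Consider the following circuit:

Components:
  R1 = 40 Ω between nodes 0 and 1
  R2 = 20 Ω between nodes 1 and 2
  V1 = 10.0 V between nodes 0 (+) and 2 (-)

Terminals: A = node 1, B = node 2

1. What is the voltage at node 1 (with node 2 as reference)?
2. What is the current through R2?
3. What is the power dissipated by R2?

Nodal analysis, taking node 2 as the 0 V reference.
Source V1 fixes V_0 = 10 V.
KCL at each unknown node (sum of currents leaving = 0; resistances in Ω):
  Node 1: (V_1 - 10)/40 + (V_1 - 0)/20 = 0
Collecting terms: 0.075 × V_1 = 0.25  =>  V_1 = 3.333 V
Part 1:
  Read off the nodal solution: V_1 = 3.333 V
Part 2:
  I_R2 = (V_1 - V_2)/R2 = (3.333 - 0)/20 = 0.1667 A
  Magnitude: I_R2 = 0.1667 A
Part 3:
  I_R2 = (V_1 - V_2)/R2 = (3.333 - 0)/20 = 0.1667 A
  P_R2 = I_R2² × R2 = (0.1667)² × 20 = 0.5556 W

Final answers:
1. V_1 = 3.333 V
2. I_R2 = 0.1667 A
3. P_R2 = 0.5556 W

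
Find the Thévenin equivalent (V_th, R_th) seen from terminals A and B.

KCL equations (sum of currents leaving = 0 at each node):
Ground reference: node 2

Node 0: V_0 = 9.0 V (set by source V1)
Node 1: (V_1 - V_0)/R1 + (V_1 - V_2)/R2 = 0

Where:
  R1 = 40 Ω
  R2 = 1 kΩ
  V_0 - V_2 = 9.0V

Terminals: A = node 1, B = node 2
Step 1 — V_th is the open-circuit voltage V_A - V_B (nothing connected across the terminals).
Nodal analysis, taking node 2 as the 0 V reference.
Source V1 fixes V_0 = 9 V.
KCL at each unknown node (sum of currents leaving = 0; resistances in Ω):
  Node 1: (V_1 - 9)/40 + (V_1 - 0)/1000 = 0
Collecting terms: 0.026 × V_1 = 0.225  =>  V_1 = 8.654 V
V_th = V_1 - V_2 = 8.654 - 0 = 8.654 V
Step 2 — R_th: zero the source — replace V1 by a short circuit (node 2 merges into node 0) — and find the resistance seen between A (node 1) and B (node 0).
Reduce the network between node 1 (A) and node 0 (B) by series/parallel combination:
  Rp1 = R1 ‖ R2 (parallel, both between nodes 0 and 1) = 1/(1/40 + 1/1000) = 38.46 Ω
R_th = 38.46 Ω

Final answer: V_th = 8.654 V, R_th = 38.46 Ω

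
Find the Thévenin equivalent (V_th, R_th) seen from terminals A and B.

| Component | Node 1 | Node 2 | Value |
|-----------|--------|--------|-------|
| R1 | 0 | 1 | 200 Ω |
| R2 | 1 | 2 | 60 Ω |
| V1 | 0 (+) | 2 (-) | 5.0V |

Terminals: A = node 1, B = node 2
Step 1 — V_th is the open-circuit voltage V_A - V_B (nothing connected across the terminals).
Nodal analysis, taking node 2 as the 0 V reference.
Source V1 fixes V_0 = 5 V.
KCL at each unknown node (sum of currents leaving = 0; resistances in Ω):
  Node 1: (V_1 - 5)/200 + (V_1 - 0)/60 = 0
Collecting terms: 0.02167 × V_1 = 0.025  =>  V_1 = 1.154 V
V_th = V_1 - V_2 = 1.154 - 0 = 1.154 V
Step 2 — R_th: zero the source — replace V1 by a short circuit (node 2 merges into node 0) — and find the resistance seen between A (node 1) and B (node 0).
Reduce the network between node 1 (A) and node 0 (B) by series/parallel combination:
  Rp1 = R1 ‖ R2 (parallel, both between nodes 0 and 1) = 1/(1/200 + 1/60) = 46.15 Ω
R_th = 46.15 Ω

Final answer: V_th = 1.154 V, R_th = 46.15 Ω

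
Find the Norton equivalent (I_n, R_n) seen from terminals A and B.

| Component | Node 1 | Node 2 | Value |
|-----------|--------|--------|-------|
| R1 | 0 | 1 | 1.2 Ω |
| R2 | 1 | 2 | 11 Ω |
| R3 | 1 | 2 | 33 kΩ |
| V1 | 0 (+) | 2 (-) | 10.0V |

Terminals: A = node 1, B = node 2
Find the Thévenin equivalent first; then I_n = V_th/R_th and R_n = R_th.
Step 1 — V_th is the open-circuit voltage V_A - V_B (nothing connected across the terminals).
Nodal analysis, taking node 2 as the 0 V reference.
Source V1 fixes V_0 = 10 V.
KCL at each unknown node (sum of currents leaving = 0; resistances in Ω):
  Node 1: (V_1 - 10)/1.2 + (V_1 - 0)/11 + (V_1 - 0)/33000 = 0
Collecting terms: 0.9243 × V_1 = 8.333  =>  V_1 = 9.016 V
V_th = V_1 - V_2 = 9.016 - 0 = 9.016 V
Step 2 — R_th: zero the source — replace V1 by a short circuit (node 2 merges into node 0) — and find the resistance seen between A (node 1) and B (node 0).
Reduce the network between node 1 (A) and node 0 (B) by series/parallel combination:
  Rp1 = R1 ‖ R2 ‖ R3 (parallel, all between nodes 0 and 1) = 1/(1/1.2 + 1/11 + 1/33000) = 1.082 Ω
R_th = 1.082 Ω
I_n = V_th/R_th = 9.016/1.082 = 8.333 A, and R_n = R_th = 1.082 Ω

Final answer: I_n = 8.333 A, R_n = 1.082 Ω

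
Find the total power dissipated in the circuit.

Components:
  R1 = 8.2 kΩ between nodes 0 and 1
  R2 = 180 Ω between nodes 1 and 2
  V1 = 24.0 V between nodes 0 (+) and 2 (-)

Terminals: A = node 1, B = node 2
Nodal analysis, taking node 2 as the 0 V reference.
Source V1 fixes V_0 = 24 V.
KCL at each unknown node (sum of currents leaving = 0; resistances in Ω):
  Node 1: (V_1 - 24)/8200 + (V_1 - 0)/180 = 0
Collecting terms: 0.005678 × V_1 = 0.002927  =>  V_1 = 0.5155 V
Power in each resistor, P = (ΔV)²/R:
  P_R1 = (24 - 0.5155)²/8200 = 0.06726 W
  P_R2 = (0.5155 - 0)²/180 = 0.001476 W
P_total = P_R1 + P_R2 = 0.06874 W

Final answer: 0.06874 W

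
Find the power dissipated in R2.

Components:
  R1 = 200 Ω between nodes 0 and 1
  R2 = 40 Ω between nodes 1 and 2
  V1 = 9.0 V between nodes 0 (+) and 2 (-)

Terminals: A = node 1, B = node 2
Nodal analysis, taking node 2 as the 0 V reference.
Source V1 fixes V_0 = 9 V.
KCL at each unknown node (sum of currents leaving = 0; resistances in Ω):
  Node 1: (V_1 - 9)/200 + (V_1 - 0)/40 = 0
Collecting terms: 0.03 × V_1 = 0.045  =>  V_1 = 1.5 V
I_R2 = (V_1 - V_2)/R2 = (1.5 - 0)/40 = 0.0375 A
P_R2 = I_R2² × R2 = (0.0375)² × 40 = 0.05625 W

Final answer: 0.05625 W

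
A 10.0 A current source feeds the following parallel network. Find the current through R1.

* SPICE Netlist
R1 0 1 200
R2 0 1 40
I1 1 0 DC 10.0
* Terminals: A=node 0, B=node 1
All resistors sit directly between nodes 0 and 1, so they are in parallel and share one voltage V; the full source current 10 A splits among them.
1/R_par = 1/200 + 1/40 = 0.03 S  =>  R_par = 33.33 Ω
V = I × R_par = 10 × 33.33 = 333.3 V
I_R1 = V/R1 = 333.3/200 = 1.667 A

Final answer: 1.667 A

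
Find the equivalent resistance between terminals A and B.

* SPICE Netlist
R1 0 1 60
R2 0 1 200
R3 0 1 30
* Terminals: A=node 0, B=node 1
Reduce the network between node 0 (A) and node 1 (B) by series/parallel combination:
  Rp1 = R1 ‖ R2 ‖ R3 (parallel, all between nodes 0 and 1) = 1/(1/60 + 1/200 + 1/30) = 18.18 Ω
R_eq = 18.18 Ω

Final answer: 18.18 Ω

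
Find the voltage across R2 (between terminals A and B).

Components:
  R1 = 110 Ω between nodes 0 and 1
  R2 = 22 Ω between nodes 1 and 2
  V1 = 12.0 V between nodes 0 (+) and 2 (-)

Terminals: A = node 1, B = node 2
R1 and R2 are in series across V1 (node 0 → node 1 → node 2), and the output A–B is taken across R2, so this is a voltage divider.
Series current: I = V1/(R1 + R2) = 12/(110 + 22) = 12/132 = 0.09091 A
V_R2 = I × R2 = V1 × R2/(R1 + R2) = 12 × 22/132 = 2 V

Final answer: 2 V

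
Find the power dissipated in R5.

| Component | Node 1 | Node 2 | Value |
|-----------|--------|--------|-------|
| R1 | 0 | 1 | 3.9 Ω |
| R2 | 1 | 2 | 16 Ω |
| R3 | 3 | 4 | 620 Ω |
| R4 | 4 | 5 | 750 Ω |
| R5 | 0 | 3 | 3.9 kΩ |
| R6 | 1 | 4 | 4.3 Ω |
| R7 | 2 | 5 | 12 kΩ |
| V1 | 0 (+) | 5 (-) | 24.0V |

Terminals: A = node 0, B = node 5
Nodal analysis, taking node 5 as the 0 V reference.
Source V1 fixes V_0 = 24 V.
KCL at each unknown node (sum of currents leaving = 0; resistances in Ω):
  Node 1: (V_1 - 24)/3.9 + (V_1 - V_2)/16 + (V_1 - V_4)/4.3 = 0
  Node 2: (V_2 - V_1)/16 + (V_2 - 0)/12000 = 0
  Node 3: (V_3 - V_4)/620 + (V_3 - 24)/3900 = 0
  Node 4: (V_4 - V_3)/620 + (V_4 - 0)/750 + (V_4 - V_1)/4.3 = 0
Collecting terms (coefficients in siemens):
  0.5515·V_1 - 0.0625·V_2 - 0.2326·V_4 = 6.154
  0.06258·V_2 - 0.0625·V_1 = 0
  0.001869·V_3 - 0.001613·V_4 = 0.006154
  0.2355·V_4 - 0.2326·V_1 - 0.001613·V_3 = 0
Solving these 4 simultaneous equations (Gaussian elimination) gives:
  V_1 = 23.87 V, V_2 = 23.84 V, V_3 = 23.77 V, V_4 = 23.73 V
I_R5 = (V_0 - V_3)/R5 = (24 - 23.77)/3900 = 0.00005901 A
P_R5 = I_R5² × R5 = (0.00005901)² × 3900 = 0.00001358 W

Final answer: 1.358e-05 W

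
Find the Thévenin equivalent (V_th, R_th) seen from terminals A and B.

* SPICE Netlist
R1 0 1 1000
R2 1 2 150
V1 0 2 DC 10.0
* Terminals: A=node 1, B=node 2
Step 1 — V_th is the open-circuit voltage V_A - V_B (nothing connected across the terminals).
Nodal analysis, taking node 2 as the 0 V reference.
Source V1 fixes V_0 = 10 V.
KCL at each unknown node (sum of currents leaving = 0; resistances in Ω):
  Node 1: (V_1 - 10)/1000 + (V_1 - 0)/150 = 0
Collecting terms: 0.007667 × V_1 = 0.01  =>  V_1 = 1.304 V
V_th = V_1 - V_2 = 1.304 - 0 = 1.304 V
Step 2 — R_th: zero the source — replace V1 by a short circuit (node 2 merges into node 0) — and find the resistance seen between A (node 1) and B (node 0).
Reduce the network between node 1 (A) and node 0 (B) by series/parallel combination:
  Rp1 = R1 ‖ R2 (parallel, both between nodes 0 and 1) = 1/(1/1000 + 1/150) = 130.4 Ω
R_th = 130.4 Ω

Final answer: V_th = 1.304 V, R_th = 130.4 Ω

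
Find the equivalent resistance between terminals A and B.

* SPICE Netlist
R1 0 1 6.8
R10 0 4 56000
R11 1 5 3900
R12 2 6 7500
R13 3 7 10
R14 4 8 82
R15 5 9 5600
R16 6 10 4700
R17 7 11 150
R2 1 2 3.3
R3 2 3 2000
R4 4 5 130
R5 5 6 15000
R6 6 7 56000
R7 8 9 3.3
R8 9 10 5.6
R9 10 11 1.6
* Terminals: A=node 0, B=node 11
The network is not a plain series/parallel combination. Inject a 1 A test current into terminal A (node 0) and return it from terminal B (node 11); then R_eq = V_A / (1 A).
Nodal analysis, taking node 11 as the 0 V reference.
Current source I_test pushes 1 A into node 0 and draws it out of node 11.
KCL at each unknown node (sum of currents leaving = 0; resistances in Ω):
  Node 0: (V_0 - V_1)/6.8 + (V_0 - V_4)/56000 - 1 = 0
  Node 1: (V_1 - V_0)/6.8 + (V_1 - V_2)/3.3 + (V_1 - V_5)/3900 = 0
  Node 2: (V_2 - V_1)/3.3 + (V_2 - V_3)/2000 + (V_2 - V_6)/7500 = 0
  Node 3: (V_3 - V_2)/2000 + (V_3 - V_7)/10 = 0
  Node 4: (V_4 - V_0)/56000 + (V_4 - V_5)/130 + (V_4 - V_8)/82 = 0
  Node 5: (V_5 - V_1)/3900 + (V_5 - V_4)/130 + (V_5 - V_6)/15000 + (V_5 - V_9)/5600 = 0
  Node 6: (V_6 - V_2)/7500 + (V_6 - V_5)/15000 + (V_6 - V_7)/56000 + (V_6 - V_10)/4700 = 0
  Node 7: (V_7 - V_3)/10 + (V_7 - V_6)/56000 + (V_7 - 0)/150 = 0
  Node 8: (V_8 - V_4)/82 + (V_8 - V_9)/3.3 = 0
  Node 9: (V_9 - V_5)/5600 + (V_9 - V_8)/3.3 + (V_9 - V_10)/5.6 = 0
  Node 10: (V_10 - V_6)/4700 + (V_10 - V_9)/5.6 + (V_10 - 0)/1.6 = 0
Collecting terms (coefficients in siemens):
  0.1471·V_0 - 0.1471·V_1 - 0.00001786·V_4 = 1
  0.4503·V_1 - 0.1471·V_0 - 0.303·V_2 - 0.0002564·V_5 = 0
  0.3037·V_2 - 0.303·V_1 - 0.0005·V_3 - 0.0001333·V_6 = 0
  0.1005·V_3 - 0.0005·V_2 - 0.1·V_7 = 0
  0.01991·V_4 - 0.00001786·V_0 - 0.007692·V_5 - 0.0122·V_8 = 0
  0.008194·V_5 - 0.0002564·V_1 - 0.007692·V_4 - 0.00006667·V_6 - 0.0001786·V_9 = 0
  0.0004306·V_6 - 0.0001333·V_2 - 0.00006667·V_5 - 0.00001786·V_7 - 0.0002128·V_10 = 0
  0.1067·V_7 - 0.1·V_3 - 0.00001786·V_6 = 0
  0.3152·V_8 - 0.0122·V_4 - 0.303·V_9 = 0
  0.4818·V_9 - 0.0001786·V_5 - 0.303·V_8 - 0.1786·V_10 = 0
  0.8038·V_10 - 0.0002128·V_6 - 0.1786·V_9 = 0
Solving these 11 simultaneous equations (Gaussian elimination) gives:
  V_0 = 1239 V, V_1 = 1233 V, V_2 = 1230 V, V_3 = 91.9 V
  V_4 = 30.66 V, V_5 = 70.63 V, V_6 = 395.8 V, V_7 = 86.21 V
  V_8 = 3.677 V, V_9 = 2.591 V, V_10 = 0.6804 V
R_eq = V_0 / 1 A = 1239 Ω = 1.239 kΩ

Final answer: 1.239 kΩ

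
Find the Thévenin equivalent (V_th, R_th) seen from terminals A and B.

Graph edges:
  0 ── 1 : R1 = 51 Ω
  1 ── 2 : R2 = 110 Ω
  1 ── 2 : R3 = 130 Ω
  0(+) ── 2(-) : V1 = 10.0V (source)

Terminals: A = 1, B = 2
Step 1 — V_th is the open-circuit voltage V_A - V_B (nothing connected across the terminals).
Nodal analysis, taking node 2 as the 0 V reference.
Source V1 fixes V_0 = 10 V.
KCL at each unknown node (sum of currents leaving = 0; resistances in Ω):
  Node 1: (V_1 - 10)/51 + (V_1 - 0)/110 + (V_1 - 0)/130 = 0
Collecting terms: 0.03639 × V_1 = 0.1961  =>  V_1 = 5.388 V
V_th = V_1 - V_2 = 5.388 - 0 = 5.388 V
Step 2 — R_th: zero the source — replace V1 by a short circuit (node 2 merges into node 0) — and find the resistance seen between A (node 1) and B (node 0).
Reduce the network between node 1 (A) and node 0 (B) by series/parallel combination:
  Rp1 = R1 ‖ R2 ‖ R3 (parallel, all between nodes 0 and 1) = 1/(1/51 + 1/110 + 1/130) = 27.48 Ω
R_th = 27.48 Ω

Final answer: V_th = 5.388 V, R_th = 27.48 Ω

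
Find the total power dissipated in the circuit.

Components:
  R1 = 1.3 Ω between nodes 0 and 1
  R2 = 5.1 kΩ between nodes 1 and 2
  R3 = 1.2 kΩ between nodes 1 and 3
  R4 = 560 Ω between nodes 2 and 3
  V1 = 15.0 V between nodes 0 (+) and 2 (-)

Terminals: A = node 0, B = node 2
Nodal analysis, taking node 2 as the 0 V reference.
Source V1 fixes V_0 = 15 V.
KCL at each unknown node (sum of currents leaving = 0; resistances in Ω):
  Node 1: (V_1 - 15)/1.3 + (V_1 - 0)/5100 + (V_1 - V_3)/1200 = 0
  Node 3: (V_3 - V_1)/1200 + (V_3 - 0)/560 = 0
Collecting terms (coefficients in siemens):
  0.7703·V_1 - 0.0008333·V_3 = 11.54
  0.002619·V_3 - 0.0008333·V_1 = 0
Determinant D = (0.7703)(0.002619) - (-0.0008333)(-0.0008333) = 0.002017
V_1 = [(11.54)(0.002619) - (-0.0008333)(0)]/D = 14.99 V
V_3 = [(0.7703)(0) - (11.54)(-0.0008333)]/D = 4.768 V
Power in each resistor, P = (ΔV)²/R:
  P_R1 = (15 - 14.99)²/1.3 = 0.0001705 W
  P_R2 = (14.99 - 0)²/5100 = 0.04403 W
  P_R3 = (14.99 - 4.768)²/1200 = 0.08699 W
  P_R4 = (0 - 4.768)²/560 = 0.0406 W
P_total = P_R1 + P_R2 + P_R3 + P_R4 = 0.1718 W

Final answer: 0.1718 W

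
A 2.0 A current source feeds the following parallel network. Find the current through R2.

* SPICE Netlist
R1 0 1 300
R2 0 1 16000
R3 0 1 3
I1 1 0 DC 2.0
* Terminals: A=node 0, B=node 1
All resistors sit directly between nodes 0 and 1, so they are in parallel and share one voltage V; the full source current 2 A splits among them.
1/R_par = 1/300 + 1/16000 + 1/3 = 0.3367 S  =>  R_par = 2.97 Ω
V = I × R_par = 2 × 2.97 = 5.939 V
I_R2 = V/R2 = 5.939/16000 = 0.0003712 A

Final answer: 0.0003712 A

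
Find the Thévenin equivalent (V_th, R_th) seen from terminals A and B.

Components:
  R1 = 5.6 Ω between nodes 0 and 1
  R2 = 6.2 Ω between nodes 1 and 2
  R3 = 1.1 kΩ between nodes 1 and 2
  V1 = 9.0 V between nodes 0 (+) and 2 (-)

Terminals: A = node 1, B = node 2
Step 1 — V_th is the open-circuit voltage V_A - V_B (nothing connected across the terminals).
Nodal analysis, taking node 2 as the 0 V reference.
Source V1 fixes V_0 = 9 V.
KCL at each unknown node (sum of currents leaving = 0; resistances in Ω):
  Node 1: (V_1 - 9)/5.6 + (V_1 - 0)/6.2 + (V_1 - 0)/1100 = 0
Collecting terms: 0.3408 × V_1 = 1.607  =>  V_1 = 4.716 V
V_th = V_1 - V_2 = 4.716 - 0 = 4.716 V
Step 2 — R_th: zero the source — replace V1 by a short circuit (node 2 merges into node 0) — and find the resistance seen between A (node 1) and B (node 0).
Reduce the network between node 1 (A) and node 0 (B) by series/parallel combination:
  Rp1 = R1 ‖ R2 ‖ R3 (parallel, all between nodes 0 and 1) = 1/(1/5.6 + 1/6.2 + 1/1100) = 2.935 Ω
R_th = 2.935 Ω

Final answer: V_th = 4.716 V, R_th = 2.935 Ω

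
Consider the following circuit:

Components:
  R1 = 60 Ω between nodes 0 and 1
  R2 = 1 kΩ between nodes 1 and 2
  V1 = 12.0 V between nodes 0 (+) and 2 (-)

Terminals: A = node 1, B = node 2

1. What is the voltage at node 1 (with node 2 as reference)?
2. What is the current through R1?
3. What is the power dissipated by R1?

Nodal analysis, taking node 2 as the 0 V reference.
Source V1 fixes V_0 = 12 V.
KCL at each unknown node (sum of currents leaving = 0; resistances in Ω):
  Node 1: (V_1 - 12)/60 + (V_1 - 0)/1000 = 0
Collecting terms: 0.01767 × V_1 = 0.2  =>  V_1 = 11.32 V
Part 1:
  Read off the nodal solution: V_1 = 11.32 V
Part 2:
  I_R1 = (V_0 - V_1)/R1 = (12 - 11.32)/60 = 0.01132 A
  Magnitude: I_R1 = 0.01132 A
Part 3:
  I_R1 = (V_0 - V_1)/R1 = (12 - 11.32)/60 = 0.01132 A
  P_R1 = I_R1² × R1 = (0.01132)² × 60 = 0.00769 W

Final answers:
1. V_1 = 11.32 V
2. I_R1 = 0.01132 A
3. P_R1 = 0.00769 W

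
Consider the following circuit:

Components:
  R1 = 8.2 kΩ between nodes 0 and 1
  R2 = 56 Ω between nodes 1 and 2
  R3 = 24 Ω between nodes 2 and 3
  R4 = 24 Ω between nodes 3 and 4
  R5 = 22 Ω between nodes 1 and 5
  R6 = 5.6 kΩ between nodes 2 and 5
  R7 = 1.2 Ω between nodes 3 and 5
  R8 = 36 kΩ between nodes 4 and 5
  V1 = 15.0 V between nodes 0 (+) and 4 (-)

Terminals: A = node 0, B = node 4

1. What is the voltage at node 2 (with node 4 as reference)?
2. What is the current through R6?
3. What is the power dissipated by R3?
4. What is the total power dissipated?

Nodal analysis, taking node 4 as the 0 V reference.
Source V1 fixes V_0 = 15 V.
KCL at each unknown node (sum of currents leaving = 0; resistances in Ω):
  Node 1: (V_1 - 15)/8200 + (V_1 - V_2)/56 + (V_1 - V_5)/22 = 0
  Node 2: (V_2 - V_1)/56 + (V_2 - V_3)/24 + (V_2 - V_5)/5600 = 0
  Node 3: (V_3 - V_2)/24 + (V_3 - 0)/24 + (V_3 - V_5)/1.2 = 0
  Node 5: (V_5 - V_1)/22 + (V_5 - V_2)/5600 + (V_5 - V_3)/1.2 + (V_5 - 0)/36000 = 0
Collecting terms (coefficients in siemens):
  0.06343·V_1 - 0.01786·V_2 - 0.04545·V_5 = 0.001829
  0.0597·V_2 - 0.01786·V_1 - 0.04167·V_3 - 0.0001786·V_5 = 0
  0.9167·V_3 - 0.04167·V_2 - 0.8333·V_5 = 0
  0.879·V_5 - 0.04545·V_1 - 0.0001786·V_2 - 0.8333·V_3 = 0
Solving these 4 simultaneous equations (Gaussian elimination) gives:
  V_1 = 0.07637 V, V_2 = 0.05344 V, V_3 = 0.04365 V, V_5 = 0.04534 V
Part 1:
  Read off the nodal solution: V_2 = 0.05344 V
Part 2:
  I_R6 = (V_2 - V_5)/R6 = (0.05344 - 0.04534)/5600 = 0.000001446 A
  Magnitude: I_R6 = 0.000001446 A
Part 3:
  I_R3 = (V_2 - V_3)/R3 = (0.05344 - 0.04365)/24 = 0.000408 A
  P_R3 = I_R3² × R3 = (0.000408)² × 24 = 0.000003996 W
Part 4:
  Power in each resistor, P = (ΔV)²/R:
    P_R1 = (15 - 0.07637)²/8200 = 0.02716 W
    P_R2 = (0.07637 - 0.05344)²/56 = 0.00000939 W
    P_R3 = (0.05344 - 0.04365)²/24 = 0.000003996 W
    P_R4 = (0.04365 - 0)²/24 = 0.00007938 W
    P_R5 = (0.07637 - 0.04534)²/22 = 0.00004377 W
    P_R6 = (0.05344 - 0.04534)²/5600 = 0.00000001172 W
    P_R7 = (0.04365 - 0.04534)²/1.2 = 0.000002388 W
    P_R8 = (0 - 0.04534)²/36000 = 0.00000005711 W
  P_total = P_R1 + P_R2 + P_R3 + P_R4 + P_R5 + P_R6 + P_R7 + P_R8 = 0.0273 W

Final answers:
1. V_2 = 0.05344 V
2. I_R6 = 1.446e-06 A
3. P_R3 = 3.996e-06 W
4. P_total = 0.0273 W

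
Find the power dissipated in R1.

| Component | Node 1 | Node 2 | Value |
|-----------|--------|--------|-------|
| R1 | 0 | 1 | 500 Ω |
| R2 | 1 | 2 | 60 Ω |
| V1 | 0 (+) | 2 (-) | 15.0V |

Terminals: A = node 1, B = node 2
Nodal analysis, taking node 2 as the 0 V reference.
Source V1 fixes V_0 = 15 V.
KCL at each unknown node (sum of currents leaving = 0; resistances in Ω):
  Node 1: (V_1 - 15)/500 + (V_1 - 0)/60 = 0
Collecting terms: 0.01867 × V_1 = 0.03  =>  V_1 = 1.607 V
I_R1 = (V_0 - V_1)/R1 = (15 - 1.607)/500 = 0.02679 A
P_R1 = I_R1² × R1 = (0.02679)² × 500 = 0.3587 W

Final answer: 0.3587 W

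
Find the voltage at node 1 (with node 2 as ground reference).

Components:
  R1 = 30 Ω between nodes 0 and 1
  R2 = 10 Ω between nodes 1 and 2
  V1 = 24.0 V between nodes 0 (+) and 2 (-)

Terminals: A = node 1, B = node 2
Nodal analysis, taking node 2 as the 0 V reference.
Source V1 fixes V_0 = 24 V.
KCL at each unknown node (sum of currents leaving = 0; resistances in Ω):
  Node 1: (V_1 - 24)/30 + (V_1 - 0)/10 = 0
Collecting terms: 0.1333 × V_1 = 0.8  =>  V_1 = 6 V
The requested potential is V_1 = 6 V.

Final answer: V_1 = 6 V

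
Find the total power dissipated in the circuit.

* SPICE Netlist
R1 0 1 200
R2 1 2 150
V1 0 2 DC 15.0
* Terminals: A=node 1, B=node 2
Nodal analysis, taking node 2 as the 0 V reference.
Source V1 fixes V_0 = 15 V.
KCL at each unknown node (sum of currents leaving = 0; resistances in Ω):
  Node 1: (V_1 - 15)/200 + (V_1 - 0)/150 = 0
Collecting terms: 0.01167 × V_1 = 0.075  =>  V_1 = 6.429 V
Power in each resistor, P = (ΔV)²/R:
  P_R1 = (15 - 6.429)²/200 = 0.3673 W
  P_R2 = (6.429 - 0)²/150 = 0.2755 W
P_total = P_R1 + P_R2 = 0.6429 W

Final answer: 0.6429 W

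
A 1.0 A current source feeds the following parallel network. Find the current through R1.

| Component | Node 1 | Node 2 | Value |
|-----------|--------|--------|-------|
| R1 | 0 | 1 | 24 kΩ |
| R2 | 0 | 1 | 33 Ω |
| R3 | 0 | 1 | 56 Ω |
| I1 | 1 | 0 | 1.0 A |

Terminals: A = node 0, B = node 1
All resistors sit directly between nodes 0 and 1, so they are in parallel and share one voltage V; the full source current 1 A splits among them.
1/R_par = 1/24000 + 1/33 + 1/56 = 0.0482 S  =>  R_par = 20.75 Ω
V = I × R_par = 1 × 20.75 = 20.75 V
I_R1 = V/R1 = 20.75/24000 = 0.0008644 A

Final answer: 0.0008644 A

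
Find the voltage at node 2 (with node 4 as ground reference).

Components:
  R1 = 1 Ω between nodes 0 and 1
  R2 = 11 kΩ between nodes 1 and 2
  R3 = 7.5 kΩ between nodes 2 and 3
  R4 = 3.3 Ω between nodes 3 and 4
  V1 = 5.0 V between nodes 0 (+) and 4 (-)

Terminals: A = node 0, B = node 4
Nodal analysis, taking node 4 as the 0 V reference.
Source V1 fixes V_0 = 5 V.
KCL at each unknown node (sum of currents leaving = 0; resistances in Ω):
  Node 1: (V_1 - 5)/1 + (V_1 - V_2)/11000 = 0
  Node 2: (V_2 - V_1)/11000 + (V_2 - V_3)/7500 = 0
  Node 3: (V_3 - V_2)/7500 + (V_3 - 0)/3.3 = 0
Collecting terms (coefficients in siemens):
  1·V_1 - 0.00009091·V_2 = 5
  0.0002242·V_2 - 0.00009091·V_1 - 0.0001333·V_3 = 0
  0.3032·V_3 - 0.0001333·V_2 = 0
Solving these 3 simultaneous equations (Gaussian elimination) gives:
  V_1 = 5 V, V_2 = 2.027 V, V_3 = 0.0008917 V
The requested potential is V_2 = 2.027 V.

Final answer: V_2 = 2.027 V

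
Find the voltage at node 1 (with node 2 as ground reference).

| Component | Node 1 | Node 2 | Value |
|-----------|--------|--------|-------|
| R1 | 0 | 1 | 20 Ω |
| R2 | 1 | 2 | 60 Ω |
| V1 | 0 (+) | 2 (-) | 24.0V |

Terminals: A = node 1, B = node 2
Nodal analysis, taking node 2 as the 0 V reference.
Source V1 fixes V_0 = 24 V.
KCL at each unknown node (sum of currents leaving = 0; resistances in Ω):
  Node 1: (V_1 - 24)/20 + (V_1 - 0)/60 = 0
Collecting terms: 0.06667 × V_1 = 1.2  =>  V_1 = 18 V
The requested potential is V_1 = 18 V.

Final answer: V_1 = 18 V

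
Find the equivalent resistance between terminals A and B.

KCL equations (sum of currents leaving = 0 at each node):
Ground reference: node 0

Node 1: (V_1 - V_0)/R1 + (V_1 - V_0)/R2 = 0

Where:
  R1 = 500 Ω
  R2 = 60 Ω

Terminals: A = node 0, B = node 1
Reduce the network between node 0 (A) and node 1 (B) by series/parallel combination:
  Rp1 = R1 ‖ R2 (parallel, both between nodes 0 and 1) = 1/(1/500 + 1/60) = 53.57 Ω
R_eq = 53.57 Ω

Final answer: 53.57 Ω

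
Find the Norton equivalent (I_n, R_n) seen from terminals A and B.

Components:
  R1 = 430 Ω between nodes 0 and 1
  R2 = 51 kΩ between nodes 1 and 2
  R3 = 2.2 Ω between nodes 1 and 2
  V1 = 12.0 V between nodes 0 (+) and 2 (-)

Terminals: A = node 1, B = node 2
Find the Thévenin equivalent first; then I_n = V_th/R_th and R_n = R_th.
Step 1 — V_th is the open-circuit voltage V_A - V_B (nothing connected across the terminals).
Nodal analysis, taking node 2 as the 0 V reference.
Source V1 fixes V_0 = 12 V.
KCL at each unknown node (sum of currents leaving = 0; resistances in Ω):
  Node 1: (V_1 - 12)/430 + (V_1 - 0)/51000 + (V_1 - 0)/2.2 = 0
Collecting terms: 0.4569 × V_1 = 0.02791  =>  V_1 = 0.06108 V
V_th = V_1 - V_2 = 0.06108 - 0 = 0.06108 V
Step 2 — R_th: zero the source — replace V1 by a short circuit (node 2 merges into node 0) — and find the resistance seen between A (node 1) and B (node 0).
Reduce the network between node 1 (A) and node 0 (B) by series/parallel combination:
  Rp1 = R1 ‖ R2 ‖ R3 (parallel, all between nodes 0 and 1) = 1/(1/430 + 1/51000 + 1/2.2) = 2.189 Ω
R_th = 2.189 Ω
I_n = V_th/R_th = 0.06108/2.189 = 0.02791 A, and R_n = R_th = 2.189 Ω

Final answer: I_n = 0.02791 A, R_n = 2.189 Ω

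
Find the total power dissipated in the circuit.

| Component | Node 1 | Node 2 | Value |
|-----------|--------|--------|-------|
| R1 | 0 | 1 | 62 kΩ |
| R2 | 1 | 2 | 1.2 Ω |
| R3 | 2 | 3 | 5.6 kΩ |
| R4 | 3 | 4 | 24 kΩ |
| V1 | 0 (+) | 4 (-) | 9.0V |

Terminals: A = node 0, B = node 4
Nodal analysis, taking node 4 as the 0 V reference.
Source V1 fixes V_0 = 9 V.
KCL at each unknown node (sum of currents leaving = 0; resistances in Ω):
  Node 1: (V_1 - 9)/62000 + (V_1 - V_2)/1.2 = 0
  Node 2: (V_2 - V_1)/1.2 + (V_2 - V_3)/5600 = 0
  Node 3: (V_3 - V_2)/5600 + (V_3 - 0)/24000 = 0
Collecting terms (coefficients in siemens):
  0.8333·V_1 - 0.8333·V_2 = 0.0001452
  0.8335·V_2 - 0.8333·V_1 - 0.0001786·V_3 = 0
  0.0002202·V_3 - 0.0001786·V_2 = 0
Solving these 3 simultaneous equations (Gaussian elimination) gives:
  V_1 = 2.908 V, V_2 = 2.908 V, V_3 = 2.358 V
Power in each resistor, P = (ΔV)²/R:
  P_R1 = (9 - 2.908)²/62000 = 0.0005985 W
  P_R2 = (2.908 - 2.908)²/1.2 = 0.00000001158 W
  P_R3 = (2.908 - 2.358)²/5600 = 0.00005406 W
  P_R4 = (2.358 - 0)²/24000 = 0.0002317 W
P_total = P_R1 + P_R2 + P_R3 + P_R4 = 0.0008843 W

Final answer: 0.0008843 W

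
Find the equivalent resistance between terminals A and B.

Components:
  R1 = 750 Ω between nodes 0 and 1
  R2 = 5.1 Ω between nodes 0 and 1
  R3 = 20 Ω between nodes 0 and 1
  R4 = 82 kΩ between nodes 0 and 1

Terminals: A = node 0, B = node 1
Reduce the network between node 0 (A) and node 1 (B) by series/parallel combination:
  Rp1 = R1 ‖ R2 ‖ R3 ‖ R4 (parallel, all between nodes 0 and 1) = 1/(1/750 + 1/5.1 + 1/20 + 1/82000) = 4.042 Ω
R_eq = 4.042 Ω

Final answer: 4.042 Ω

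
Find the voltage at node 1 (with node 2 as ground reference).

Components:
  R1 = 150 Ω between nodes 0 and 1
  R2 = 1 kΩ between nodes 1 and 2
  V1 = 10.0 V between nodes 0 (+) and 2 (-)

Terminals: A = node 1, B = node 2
Nodal analysis, taking node 2 as the 0 V reference.
Source V1 fixes V_0 = 10 V.
KCL at each unknown node (sum of currents leaving = 0; resistances in Ω):
  Node 1: (V_1 - 10)/150 + (V_1 - 0)/1000 = 0
Collecting terms: 0.007667 × V_1 = 0.06667  =>  V_1 = 8.696 V
The requested potential is V_1 = 8.696 V.

Final answer: V_1 = 8.696 V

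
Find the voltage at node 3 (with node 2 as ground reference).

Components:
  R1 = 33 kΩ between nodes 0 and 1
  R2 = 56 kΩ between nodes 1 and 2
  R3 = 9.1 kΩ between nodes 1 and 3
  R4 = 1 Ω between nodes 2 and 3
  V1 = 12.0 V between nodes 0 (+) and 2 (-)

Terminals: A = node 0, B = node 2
Nodal analysis, taking node 2 as the 0 V reference.
Source V1 fixes V_0 = 12 V.
KCL at each unknown node (sum of currents leaving = 0; resistances in Ω):
  Node 1: (V_1 - 12)/33000 + (V_1 - 0)/56000 + (V_1 - V_3)/9100 = 0
  Node 3: (V_3 - V_1)/9100 + (V_3 - 0)/1 = 0
Collecting terms (coefficients in siemens):
  0.0001581·V_1 - 0.0001099·V_3 = 0.0003636
  1·V_3 - 0.0001099·V_1 = 0
Determinant D = (0.0001581)(1) - (-0.0001099)(-0.0001099) = 0.0001581
V_1 = [(0.0003636)(1) - (-0.0001099)(0)]/D = 2.301 V
V_3 = [(0.0001581)(0) - (0.0003636)(-0.0001099)]/D = 0.0002528 V
The requested potential is V_3 = 0.0002528 V.

Final answer: V_3 = 0.0002528 V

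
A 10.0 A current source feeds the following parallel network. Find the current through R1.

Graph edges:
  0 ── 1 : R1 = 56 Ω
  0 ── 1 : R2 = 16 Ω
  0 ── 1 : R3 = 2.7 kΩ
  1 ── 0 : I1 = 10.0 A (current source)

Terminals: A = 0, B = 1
All resistors sit directly between nodes 0 and 1, so they are in parallel and share one voltage V; the full source current 10 A splits among them.
1/R_par = 1/56 + 1/16 + 1/2700 = 0.08073 S  =>  R_par = 12.39 Ω
V = I × R_par = 10 × 12.39 = 123.9 V
I_R1 = V/R1 = 123.9/56 = 2.212 A

Final answer: 2.212 A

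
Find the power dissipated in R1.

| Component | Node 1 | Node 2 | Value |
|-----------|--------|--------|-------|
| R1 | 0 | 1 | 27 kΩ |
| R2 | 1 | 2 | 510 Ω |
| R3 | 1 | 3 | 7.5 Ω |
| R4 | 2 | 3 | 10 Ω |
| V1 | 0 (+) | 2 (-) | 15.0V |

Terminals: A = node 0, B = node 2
Nodal analysis, taking node 2 as the 0 V reference.
Source V1 fixes V_0 = 15 V.
KCL at each unknown node (sum of currents leaving = 0; resistances in Ω):
  Node 1: (V_1 - 15)/27000 + (V_1 - 0)/510 + (V_1 - V_3)/7.5 = 0
  Node 3: (V_3 - V_1)/7.5 + (V_3 - 0)/10 = 0
Collecting terms (coefficients in siemens):
  0.1353·V_1 - 0.1333·V_3 = 0.0005556
  0.2333·V_3 - 0.1333·V_1 = 0
Determinant D = (0.1353)(0.2333) - (-0.1333)(-0.1333) = 0.0138
V_1 = [(0.0005556)(0.2333) - (-0.1333)(0)]/D = 0.009394 V
V_3 = [(0.1353)(0) - (0.0005556)(-0.1333)]/D = 0.005368 V
I_R1 = (V_0 - V_1)/R1 = (15 - 0.009394)/27000 = 0.0005552 A
P_R1 = I_R1² × R1 = (0.0005552)² × 27000 = 0.008323 W

Final answer: 0.008323 W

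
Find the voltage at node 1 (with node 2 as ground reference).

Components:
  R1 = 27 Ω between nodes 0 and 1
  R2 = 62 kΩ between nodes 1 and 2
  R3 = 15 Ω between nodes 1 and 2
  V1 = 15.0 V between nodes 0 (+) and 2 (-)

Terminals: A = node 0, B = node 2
Nodal analysis, taking node 2 as the 0 V reference.
Source V1 fixes V_0 = 15 V.
KCL at each unknown node (sum of currents leaving = 0; resistances in Ω):
  Node 1: (V_1 - 15)/27 + (V_1 - 0)/62000 + (V_1 - 0)/15 = 0
Collecting terms: 0.1037 × V_1 = 0.5556  =>  V_1 = 5.356 V
The requested potential is V_1 = 5.356 V.

Final answer: V_1 = 5.356 V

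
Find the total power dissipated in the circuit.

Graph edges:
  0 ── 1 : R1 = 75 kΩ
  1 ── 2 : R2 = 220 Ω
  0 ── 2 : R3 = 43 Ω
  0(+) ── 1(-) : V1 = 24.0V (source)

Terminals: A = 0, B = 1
Nodal analysis, taking node 1 as the 0 V reference.
Source V1 fixes V_0 = 24 V.
KCL at each unknown node (sum of currents leaving = 0; resistances in Ω):
  Node 2: (V_2 - 0)/220 + (V_2 - 24)/43 = 0
Collecting terms: 0.0278 × V_2 = 0.5581  =>  V_2 = 20.08 V
Power in each resistor, P = (ΔV)²/R:
  P_R1 = (24 - 0)²/75000 = 0.00768 W
  P_R2 = (0 - 20.08)²/220 = 1.832 W
  P_R3 = (24 - 20.08)²/43 = 0.3581 W
P_total = P_R1 + P_R2 + P_R3 = 2.198 W

Final answer: 2.198 W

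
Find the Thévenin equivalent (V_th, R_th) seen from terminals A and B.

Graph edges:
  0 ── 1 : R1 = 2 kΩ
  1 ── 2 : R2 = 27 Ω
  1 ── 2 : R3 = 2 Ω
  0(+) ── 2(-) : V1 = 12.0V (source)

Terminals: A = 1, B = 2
Step 1 — V_th is the open-circuit voltage V_A - V_B (nothing connected across the terminals).
Nodal analysis, taking node 2 as the 0 V reference.
Source V1 fixes V_0 = 12 V.
KCL at each unknown node (sum of currents leaving = 0; resistances in Ω):
  Node 1: (V_1 - 12)/2000 + (V_1 - 0)/27 + (V_1 - 0)/2 = 0
Collecting terms: 0.5375 × V_1 = 0.006  =>  V_1 = 0.01116 V
V_th = V_1 - V_2 = 0.01116 - 0 = 0.01116 V
Step 2 — R_th: zero the source — replace V1 by a short circuit (node 2 merges into node 0) — and find the resistance seen between A (node 1) and B (node 0).
Reduce the network between node 1 (A) and node 0 (B) by series/parallel combination:
  Rp1 = R1 ‖ R2 ‖ R3 (parallel, all between nodes 0 and 1) = 1/(1/2000 + 1/27 + 1/2) = 1.86 Ω
R_th = 1.86 Ω

Final answer: V_th = 0.01116 V, R_th = 1.86 Ω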